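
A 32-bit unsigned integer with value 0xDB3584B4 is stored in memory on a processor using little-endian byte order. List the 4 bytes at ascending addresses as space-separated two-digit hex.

Split into bytes (most-significant first): DB 35 84 B4.
Little-endian: lowest address holds the least-significant byte.
So at ascending addresses the bytes are B4 84 35 DB.

B4 84 35 DB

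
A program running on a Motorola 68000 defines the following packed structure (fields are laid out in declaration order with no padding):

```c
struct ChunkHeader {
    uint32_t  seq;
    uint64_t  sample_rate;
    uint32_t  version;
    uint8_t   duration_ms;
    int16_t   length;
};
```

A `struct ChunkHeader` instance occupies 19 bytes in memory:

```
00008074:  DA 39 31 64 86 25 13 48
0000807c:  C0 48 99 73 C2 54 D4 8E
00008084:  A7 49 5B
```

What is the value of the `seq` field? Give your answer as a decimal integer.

`seq` is the first field, at byte offset 0, occupying 4 bytes.
Bytes at offsets 0..3: DA 39 31 64.
Big-endian: lowest address holds the most-significant byte.
The bytes are already most-significant first: 0xDA393164.
0xDA393164 = 3661181284.

3661181284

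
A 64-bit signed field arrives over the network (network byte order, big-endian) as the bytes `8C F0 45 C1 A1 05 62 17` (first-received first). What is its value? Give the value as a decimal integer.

-8291050216056593897

Big-endian: lowest address holds the most-significant byte.
The bytes are already most-significant first: 0x8CF045C1A1056217.
Top bit is set, so as a signed 64-bit value this is 0x8CF045C1A1056217 − 2^64 = -8291050216056593897.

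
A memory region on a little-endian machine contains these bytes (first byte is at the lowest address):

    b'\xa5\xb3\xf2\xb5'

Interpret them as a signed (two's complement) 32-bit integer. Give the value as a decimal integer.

In little-endian order the low byte comes first in memory.
Reassemble most-significant byte first: B5 F2 B3 A5 → 0xB5F2B3A5.
Top bit is set, so as a signed 32-bit value this is 0xB5F2B3A5 − 2^32 = -1242385499.

-1242385499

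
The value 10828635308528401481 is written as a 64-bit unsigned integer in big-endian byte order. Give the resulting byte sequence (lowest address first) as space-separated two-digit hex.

10828635308528401481 in hexadecimal, padded to 64 bits, is 0x96470A70C7167C49.
Split into bytes (most-significant first): 96 47 0A 70 C7 16 7C 49.
Big-endian stores the most-significant byte at the lowest address.
So the memory order matches the most-significant-first order: 96 47 0A 70 C7 16 7C 49.

96 47 0A 70 C7 16 7C 49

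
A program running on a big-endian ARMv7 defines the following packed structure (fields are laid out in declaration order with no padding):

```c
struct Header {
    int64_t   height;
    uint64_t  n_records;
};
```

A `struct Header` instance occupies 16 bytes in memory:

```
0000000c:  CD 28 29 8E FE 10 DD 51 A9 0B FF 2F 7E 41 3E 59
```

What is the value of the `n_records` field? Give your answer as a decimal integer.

`n_records` follows `height` (8 bytes), so it starts at byte offset 8 and occupies 8 bytes.
Bytes at offsets 8..15: A9 0B FF 2F 7E 41 3E 59.
Big-endian stores the most-significant byte at the lowest address.
The bytes are already most-significant first: 0xA90BFF2F7E413E59.
0xA90BFF2F7E413E59 = 12181110196600389209.

12181110196600389209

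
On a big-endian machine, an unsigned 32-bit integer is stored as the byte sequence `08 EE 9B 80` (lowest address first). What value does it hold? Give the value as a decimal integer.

Big-endian: lowest address holds the most-significant byte.
The bytes are already most-significant first: 0x08EE9B80.
0x08EE9B80 = 149855104.

149855104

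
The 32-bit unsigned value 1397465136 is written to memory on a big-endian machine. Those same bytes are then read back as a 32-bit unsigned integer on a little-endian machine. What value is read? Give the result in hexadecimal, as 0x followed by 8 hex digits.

1397465136 in 32-bit hexadecimal is 0x534BA030.
Stored big-endian, the bytes at ascending addresses are 53 4B A0 30.
Read back as little-endian, the first byte is least significant, giving 0x30A04B53.

0x30A04B53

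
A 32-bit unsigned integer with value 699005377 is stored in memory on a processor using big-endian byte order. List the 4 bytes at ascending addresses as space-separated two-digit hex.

699005377 in hexadecimal, padded to 32 bits, is 0x29A9F9C1.
Split into bytes (most-significant first): 29 A9 F9 C1.
Big-endian: lowest address holds the most-significant byte.
So the memory order matches the most-significant-first order: 29 A9 F9 C1.

29 A9 F9 C1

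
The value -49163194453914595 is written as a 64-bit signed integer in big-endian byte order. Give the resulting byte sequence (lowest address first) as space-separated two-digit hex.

Two's complement of -49163194453914595 in 64 bits: 49163194453914595 = 0x00AEA9AA3572F3E3; invert → 0xFF515655CA8D0C1C; add 1 → 0xFF515655CA8D0C1D.
Split into bytes (most-significant first): FF 51 56 55 CA 8D 0C 1D.
Big-endian: lowest address holds the most-significant byte.
So the memory order matches the most-significant-first order: FF 51 56 55 CA 8D 0C 1D.

FF 51 56 55 CA 8D 0C 1D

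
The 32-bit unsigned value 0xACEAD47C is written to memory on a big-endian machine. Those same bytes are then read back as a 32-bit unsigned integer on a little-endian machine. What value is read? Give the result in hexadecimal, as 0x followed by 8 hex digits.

Stored big-endian, the bytes at ascending addresses are AC EA D4 7C.
Read back as little-endian, the first byte is least significant, giving 0x7CD4EAAC.

0x7CD4EAAC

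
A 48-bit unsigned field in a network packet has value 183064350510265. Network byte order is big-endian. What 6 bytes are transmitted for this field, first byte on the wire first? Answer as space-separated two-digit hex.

A6 7E FD 95 4C B9

183064350510265 in hexadecimal, padded to 48 bits, is 0xA67EFD954CB9.
Split into bytes (most-significant first): A6 7E FD 95 4C B9.
Big-endian: lowest address holds the most-significant byte.
So the memory order matches the most-significant-first order: A6 7E FD 95 4C B9.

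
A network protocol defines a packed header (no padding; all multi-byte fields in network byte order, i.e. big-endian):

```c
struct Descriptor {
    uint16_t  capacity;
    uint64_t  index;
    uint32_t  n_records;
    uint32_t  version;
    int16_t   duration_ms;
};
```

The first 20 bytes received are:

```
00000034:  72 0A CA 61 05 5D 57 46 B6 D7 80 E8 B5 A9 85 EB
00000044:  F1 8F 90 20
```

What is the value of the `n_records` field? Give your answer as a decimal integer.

2162734505

`n_records` follows `capacity` (2 B), `index` (8 B), so it starts at offset 2 + 8 = 10 and occupies 4 bytes.
Bytes at offsets 10..13: 80 E8 B5 A9.
Big-endian: lowest address holds the most-significant byte.
The bytes are already most-significant first: 0x80E8B5A9.
0x80E8B5A9 = 2162734505.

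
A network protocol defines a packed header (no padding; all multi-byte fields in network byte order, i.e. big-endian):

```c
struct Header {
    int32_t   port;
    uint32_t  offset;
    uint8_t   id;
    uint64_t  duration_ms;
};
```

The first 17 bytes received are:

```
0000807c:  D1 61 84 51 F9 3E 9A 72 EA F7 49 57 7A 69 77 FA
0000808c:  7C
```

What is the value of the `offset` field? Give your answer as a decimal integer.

4181629554

`offset` follows `port` (4 bytes), so it starts at byte offset 4 and occupies 4 bytes.
Bytes at offsets 4..7: F9 3E 9A 72.
In big-endian order the high byte comes first in memory.
The bytes are already most-significant first: 0xF93E9A72.
0xF93E9A72 = 4181629554.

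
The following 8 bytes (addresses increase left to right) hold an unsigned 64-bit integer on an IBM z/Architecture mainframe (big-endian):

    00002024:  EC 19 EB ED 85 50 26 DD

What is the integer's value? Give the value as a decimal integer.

Big-endian stores the most-significant byte at the lowest address.
The bytes are already most-significant first: 0xEC19EBED855026DD.
0xEC19EBED855026DD = 17012888472745158365.

17012888472745158365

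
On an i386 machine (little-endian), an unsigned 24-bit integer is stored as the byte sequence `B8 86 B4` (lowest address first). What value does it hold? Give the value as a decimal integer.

In little-endian order the low byte comes first in memory.
Reassemble most-significant byte first: B4 86 B8 → 0xB486B8.
0xB486B8 = 11830968.

11830968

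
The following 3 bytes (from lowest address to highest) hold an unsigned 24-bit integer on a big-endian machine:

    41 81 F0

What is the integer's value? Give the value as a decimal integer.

In big-endian order the high byte comes first in memory.
The bytes are already most-significant first: 0x4181F0.
0x4181F0 = 4293104.

4293104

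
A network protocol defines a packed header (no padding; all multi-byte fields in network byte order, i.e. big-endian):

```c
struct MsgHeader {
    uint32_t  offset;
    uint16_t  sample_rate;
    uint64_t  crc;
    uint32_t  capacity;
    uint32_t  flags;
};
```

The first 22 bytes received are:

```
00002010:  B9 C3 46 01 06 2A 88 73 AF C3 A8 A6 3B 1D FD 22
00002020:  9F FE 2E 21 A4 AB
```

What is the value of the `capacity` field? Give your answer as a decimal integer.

`capacity` follows `offset` (4 B), `sample_rate` (2 B), `crc` (8 B), so it starts at offset 4 + 2 + 8 = 14 and occupies 4 bytes.
Bytes at offsets 14..17: FD 22 9F FE.
Big-endian stores the most-significant byte at the lowest address.
The bytes are already most-significant first: 0xFD229FFE.
0xFD229FFE = 4246904830.

4246904830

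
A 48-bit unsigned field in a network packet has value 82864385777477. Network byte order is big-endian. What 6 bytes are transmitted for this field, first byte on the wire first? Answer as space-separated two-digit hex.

82864385777477 in hexadecimal, padded to 48 bits, is 0x4B5D5E475F45.
Split into bytes (most-significant first): 4B 5D 5E 47 5F 45.
Big-endian stores the most-significant byte at the lowest address.
So the memory order matches the most-significant-first order: 4B 5D 5E 47 5F 45.

4B 5D 5E 47 5F 45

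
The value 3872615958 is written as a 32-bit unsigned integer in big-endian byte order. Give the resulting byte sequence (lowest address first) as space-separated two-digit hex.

E6 D3 6E 16

3872615958 in hexadecimal, padded to 32 bits, is 0xE6D36E16.
Split into bytes (most-significant first): E6 D3 6E 16.
Big-endian stores the most-significant byte at the lowest address.
So the memory order matches the most-significant-first order: E6 D3 6E 16.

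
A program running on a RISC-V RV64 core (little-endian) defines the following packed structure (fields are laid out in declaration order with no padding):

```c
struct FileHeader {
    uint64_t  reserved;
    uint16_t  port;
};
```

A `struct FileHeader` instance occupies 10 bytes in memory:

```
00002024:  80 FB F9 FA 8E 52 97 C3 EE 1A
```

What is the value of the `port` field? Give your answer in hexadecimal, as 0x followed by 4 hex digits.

`port` follows `reserved` (8 bytes), so it starts at byte offset 8 and occupies 2 bytes.
Bytes at offsets 8..9: EE 1A.
Little-endian: lowest address holds the least-significant byte.
Reassemble most-significant byte first: 1A EE → 0x1AEE.

0x1AEE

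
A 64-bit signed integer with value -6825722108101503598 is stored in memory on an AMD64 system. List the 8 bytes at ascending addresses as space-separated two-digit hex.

92 55 14 2B E8 29 46 A1

Two's complement of -6825722108101503598 in 64 bits: 6825722108101503598 = 0x5EB9D617D4EBAA6E; invert → 0xA14629E82B145591; add 1 → 0xA14629E82B145592.
Split into bytes (most-significant first): A1 46 29 E8 2B 14 55 92.
Little-endian stores the least-significant byte at the lowest address.
So at ascending addresses the bytes are 92 55 14 2B E8 29 46 A1.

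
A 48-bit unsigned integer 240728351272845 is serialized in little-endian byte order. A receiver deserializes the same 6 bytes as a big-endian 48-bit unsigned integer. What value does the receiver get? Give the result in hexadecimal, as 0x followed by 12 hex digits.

0x8D6FDDEFF0DA

240728351272845 in 48-bit hexadecimal is 0xDAF0EFDD6F8D.
Stored little-endian, the bytes at ascending addresses are 8D 6F DD EF F0 DA.
Read back as big-endian, the last byte is least significant, giving 0x8D6FDDEFF0DA.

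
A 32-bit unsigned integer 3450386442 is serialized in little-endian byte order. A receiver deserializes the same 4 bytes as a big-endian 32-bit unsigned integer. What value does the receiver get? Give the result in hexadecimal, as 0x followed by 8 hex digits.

0x0AB8A8CD

3450386442 in 32-bit hexadecimal is 0xCDA8B80A.
Stored little-endian, the bytes at ascending addresses are 0A B8 A8 CD.
Read back as big-endian, the last byte is least significant, giving 0x0AB8A8CD.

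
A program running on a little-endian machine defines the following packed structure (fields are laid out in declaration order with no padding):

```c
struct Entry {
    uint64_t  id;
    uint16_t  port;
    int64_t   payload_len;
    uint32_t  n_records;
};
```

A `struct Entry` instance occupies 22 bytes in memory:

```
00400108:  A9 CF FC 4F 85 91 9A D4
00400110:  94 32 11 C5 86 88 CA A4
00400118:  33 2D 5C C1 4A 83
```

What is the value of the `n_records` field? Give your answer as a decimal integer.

`n_records` follows `id` (8 B), `port` (2 B), `payload_len` (8 B), so it starts at offset 8 + 2 + 8 = 18 and occupies 4 bytes.
Bytes at offsets 18..21: 5C C1 4A 83.
Little-endian: lowest address holds the least-significant byte.
Reassemble most-significant byte first: 83 4A C1 5C → 0x834AC15C.
0x834AC15C = 2202714460.

2202714460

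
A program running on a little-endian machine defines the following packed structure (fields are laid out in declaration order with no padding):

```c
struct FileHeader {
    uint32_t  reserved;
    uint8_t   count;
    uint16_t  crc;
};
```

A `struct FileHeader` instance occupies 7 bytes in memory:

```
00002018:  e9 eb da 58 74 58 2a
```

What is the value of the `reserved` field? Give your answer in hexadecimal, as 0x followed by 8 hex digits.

0x58DAEBE9

`reserved` is the first field, at byte offset 0, occupying 4 bytes.
Bytes at offsets 0..3: E9 EB DA 58.
In little-endian order the low byte comes first in memory.
Reassemble most-significant byte first: 58 DA EB E9 → 0x58DAEBE9.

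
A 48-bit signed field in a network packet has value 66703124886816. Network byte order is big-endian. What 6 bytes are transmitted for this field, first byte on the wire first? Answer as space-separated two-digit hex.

3C AA 88 10 75 20

66703124886816 in hexadecimal, padded to 48 bits, is 0x3CAA88107520.
Split into bytes (most-significant first): 3C AA 88 10 75 20.
In big-endian order the high byte comes first in memory.
So the memory order matches the most-significant-first order: 3C AA 88 10 75 20.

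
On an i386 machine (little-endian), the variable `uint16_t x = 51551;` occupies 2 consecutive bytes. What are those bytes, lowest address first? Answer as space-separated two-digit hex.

51551 in hexadecimal, padded to 16 bits, is 0xC95F.
Split into bytes (most-significant first): C9 5F.
In little-endian order the low byte comes first in memory.
So at ascending addresses the bytes are 5F C9.

5F C9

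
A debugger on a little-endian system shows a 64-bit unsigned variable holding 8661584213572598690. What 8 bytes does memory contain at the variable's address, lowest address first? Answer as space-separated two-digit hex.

8661584213572598690 in hexadecimal, padded to 64 bits, is 0x783420F382203BA2.
Split into bytes (most-significant first): 78 34 20 F3 82 20 3B A2.
Little-endian stores the least-significant byte at the lowest address.
So at ascending addresses the bytes are A2 3B 20 82 F3 20 34 78.

A2 3B 20 82 F3 20 34 78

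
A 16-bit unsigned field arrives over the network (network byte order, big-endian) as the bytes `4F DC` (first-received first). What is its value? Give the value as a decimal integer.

Big-endian stores the most-significant byte at the lowest address.
The bytes are already most-significant first: 0x4FDC.
0x4FDC = 20444.

20444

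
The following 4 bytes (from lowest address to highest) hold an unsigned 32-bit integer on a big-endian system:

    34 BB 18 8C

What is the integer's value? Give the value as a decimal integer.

Big-endian: lowest address holds the most-significant byte.
The bytes are already most-significant first: 0x34BB188C.
0x34BB188C = 884676748.

884676748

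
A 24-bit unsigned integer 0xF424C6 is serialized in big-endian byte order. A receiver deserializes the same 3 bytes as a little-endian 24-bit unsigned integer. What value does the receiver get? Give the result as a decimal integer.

12985588

Stored big-endian, the bytes at ascending addresses are F4 24 C6.
Read back as little-endian, the first byte is least significant, giving 0xC624F4.
0xC624F4 = 12985588.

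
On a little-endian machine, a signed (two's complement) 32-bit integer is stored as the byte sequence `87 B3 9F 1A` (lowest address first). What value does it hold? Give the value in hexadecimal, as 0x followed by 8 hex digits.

In little-endian order the low byte comes first in memory.
Reassemble most-significant byte first: 1A 9F B3 87 → 0x1A9FB387.

0x1A9FB387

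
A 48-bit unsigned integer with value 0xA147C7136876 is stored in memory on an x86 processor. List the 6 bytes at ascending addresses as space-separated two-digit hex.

Split into bytes (most-significant first): A1 47 C7 13 68 76.
Little-endian: lowest address holds the least-significant byte.
So at ascending addresses the bytes are 76 68 13 C7 47 A1.

76 68 13 C7 47 A1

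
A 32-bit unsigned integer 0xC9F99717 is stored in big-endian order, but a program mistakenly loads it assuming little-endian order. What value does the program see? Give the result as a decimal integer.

Stored big-endian, the bytes at ascending addresses are C9 F9 97 17.
Read back as little-endian, the first byte is least significant, giving 0x1797F9C9.
0x1797F9C9 = 395835849.

395835849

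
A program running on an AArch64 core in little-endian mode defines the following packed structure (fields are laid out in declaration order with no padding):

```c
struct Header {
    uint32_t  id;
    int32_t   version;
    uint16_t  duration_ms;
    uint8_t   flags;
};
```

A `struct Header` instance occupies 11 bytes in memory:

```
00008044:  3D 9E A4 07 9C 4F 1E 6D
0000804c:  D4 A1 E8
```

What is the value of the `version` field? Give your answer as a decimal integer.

1830703004

`version` follows `id` (4 bytes), so it starts at byte offset 4 and occupies 4 bytes.
Bytes at offsets 4..7: 9C 4F 1E 6D.
Little-endian: lowest address holds the least-significant byte.
Reassemble most-significant byte first: 6D 1E 4F 9C → 0x6D1E4F9C.
0x6D1E4F9C = 1830703004.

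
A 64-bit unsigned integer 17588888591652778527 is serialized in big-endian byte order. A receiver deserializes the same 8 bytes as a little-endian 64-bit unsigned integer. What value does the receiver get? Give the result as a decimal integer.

2265982362553161972

17588888591652778527 in 64-bit hexadecimal is 0xF41848FBF362721F.
Stored big-endian, the bytes at ascending addresses are F4 18 48 FB F3 62 72 1F.
Read back as little-endian, the first byte is least significant, giving 0x1F7262F3FB4818F4.
0x1F7262F3FB4818F4 = 2265982362553161972.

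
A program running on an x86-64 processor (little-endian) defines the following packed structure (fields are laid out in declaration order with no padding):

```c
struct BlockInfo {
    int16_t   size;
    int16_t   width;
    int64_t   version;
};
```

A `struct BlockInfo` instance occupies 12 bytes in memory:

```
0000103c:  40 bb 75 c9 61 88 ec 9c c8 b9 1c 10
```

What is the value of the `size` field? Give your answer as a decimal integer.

`size` is the first field, at byte offset 0, occupying 2 bytes.
Bytes at offsets 0..1: 40 BB.
In little-endian order the low byte comes first in memory.
Reassemble most-significant byte first: BB 40 → 0xBB40.
Top bit is set, so as a signed 16-bit value this is 0xBB40 − 2^16 = -17600.

-17600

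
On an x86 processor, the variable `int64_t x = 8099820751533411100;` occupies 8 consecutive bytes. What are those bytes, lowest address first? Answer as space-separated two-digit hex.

8099820751533411100 in hexadecimal, padded to 64 bits, is 0x7068580F0F7C8B1C.
Split into bytes (most-significant first): 70 68 58 0F 0F 7C 8B 1C.
Little-endian stores the least-significant byte at the lowest address.
So at ascending addresses the bytes are 1C 8B 7C 0F 0F 58 68 70.

1C 8B 7C 0F 0F 58 68 70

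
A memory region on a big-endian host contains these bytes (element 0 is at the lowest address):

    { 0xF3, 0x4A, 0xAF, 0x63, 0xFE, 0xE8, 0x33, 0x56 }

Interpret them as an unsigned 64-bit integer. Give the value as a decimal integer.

In big-endian order the high byte comes first in memory.
The bytes are already most-significant first: 0xF34AAF63FEE83356.
0xF34AAF63FEE83356 = 17531017343506330454.

17531017343506330454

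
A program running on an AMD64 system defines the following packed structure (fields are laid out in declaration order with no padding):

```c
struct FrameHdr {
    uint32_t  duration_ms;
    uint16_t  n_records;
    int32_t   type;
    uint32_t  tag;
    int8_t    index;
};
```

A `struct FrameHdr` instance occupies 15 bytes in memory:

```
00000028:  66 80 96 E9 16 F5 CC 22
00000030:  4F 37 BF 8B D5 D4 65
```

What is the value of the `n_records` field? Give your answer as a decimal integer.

62742

`n_records` follows `duration_ms` (4 bytes), so it starts at byte offset 4 and occupies 2 bytes.
Bytes at offsets 4..5: 16 F5.
Little-endian stores the least-significant byte at the lowest address.
Reassemble most-significant byte first: F5 16 → 0xF516.
0xF516 = 62742.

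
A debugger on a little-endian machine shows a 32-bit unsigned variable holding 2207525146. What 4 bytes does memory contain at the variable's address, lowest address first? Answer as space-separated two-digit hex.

1A 29 94 83

2207525146 in hexadecimal, padded to 32 bits, is 0x8394291A.
Split into bytes (most-significant first): 83 94 29 1A.
In little-endian order the low byte comes first in memory.
So at ascending addresses the bytes are 1A 29 94 83.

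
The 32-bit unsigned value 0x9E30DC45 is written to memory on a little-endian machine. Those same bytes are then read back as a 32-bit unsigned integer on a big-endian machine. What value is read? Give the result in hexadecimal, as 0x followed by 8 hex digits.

0x45DC309E

Stored little-endian, the bytes at ascending addresses are 45 DC 30 9E.
Read back as big-endian, the last byte is least significant, giving 0x45DC309E.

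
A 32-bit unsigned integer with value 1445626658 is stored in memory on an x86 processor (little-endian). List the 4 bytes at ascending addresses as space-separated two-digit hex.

1445626658 in hexadecimal, padded to 32 bits, is 0x562A8322.
Split into bytes (most-significant first): 56 2A 83 22.
In little-endian order the low byte comes first in memory.
So at ascending addresses the bytes are 22 83 2A 56.

22 83 2A 56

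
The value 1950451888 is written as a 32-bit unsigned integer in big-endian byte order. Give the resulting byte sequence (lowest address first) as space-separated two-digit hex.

74 41 88 B0

1950451888 in hexadecimal, padded to 32 bits, is 0x744188B0.
Split into bytes (most-significant first): 74 41 88 B0.
Big-endian: lowest address holds the most-significant byte.
So the memory order matches the most-significant-first order: 74 41 88 B0.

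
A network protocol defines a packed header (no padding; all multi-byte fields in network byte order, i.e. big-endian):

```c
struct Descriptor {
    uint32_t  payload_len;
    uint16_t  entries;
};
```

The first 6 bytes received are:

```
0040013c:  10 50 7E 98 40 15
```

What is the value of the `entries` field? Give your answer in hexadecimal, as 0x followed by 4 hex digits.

0x4015

`entries` follows `payload_len` (4 bytes), so it starts at byte offset 4 and occupies 2 bytes.
Bytes at offsets 4..5: 40 15.
Big-endian stores the most-significant byte at the lowest address.
The bytes are already most-significant first: 0x4015.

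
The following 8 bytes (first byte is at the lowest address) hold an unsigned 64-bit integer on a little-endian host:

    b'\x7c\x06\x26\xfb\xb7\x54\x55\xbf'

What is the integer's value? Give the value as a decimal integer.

Little-endian: lowest address holds the least-significant byte.
Reassemble most-significant byte first: BF 55 54 B7 FB 26 06 7C → 0xBF5554B7FB26067C.
0xBF5554B7FB26067C = 13787018983433963132.

13787018983433963132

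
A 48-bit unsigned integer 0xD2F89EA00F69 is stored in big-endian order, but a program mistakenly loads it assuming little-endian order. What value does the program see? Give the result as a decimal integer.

115515840198866

Stored big-endian, the bytes at ascending addresses are D2 F8 9E A0 0F 69.
Read back as little-endian, the first byte is least significant, giving 0x690FA09EF8D2.
0x690FA09EF8D2 = 115515840198866.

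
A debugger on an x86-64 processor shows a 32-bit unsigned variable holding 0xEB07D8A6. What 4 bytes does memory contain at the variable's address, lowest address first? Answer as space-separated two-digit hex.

A6 D8 07 EB

Split into bytes (most-significant first): EB 07 D8 A6.
Little-endian stores the least-significant byte at the lowest address.
So at ascending addresses the bytes are A6 D8 07 EB.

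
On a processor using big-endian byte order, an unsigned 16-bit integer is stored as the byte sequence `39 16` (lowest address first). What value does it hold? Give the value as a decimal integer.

Big-endian stores the most-significant byte at the lowest address.
The bytes are already most-significant first: 0x3916.
0x3916 = 14614.

14614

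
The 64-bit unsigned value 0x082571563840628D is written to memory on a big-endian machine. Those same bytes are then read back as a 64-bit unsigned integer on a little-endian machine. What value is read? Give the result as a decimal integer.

Stored big-endian, the bytes at ascending addresses are 08 25 71 56 38 40 62 8D.
Read back as little-endian, the first byte is least significant, giving 0x8D62403856712508.
0x8D62403856712508 = 10187775917778085128.

10187775917778085128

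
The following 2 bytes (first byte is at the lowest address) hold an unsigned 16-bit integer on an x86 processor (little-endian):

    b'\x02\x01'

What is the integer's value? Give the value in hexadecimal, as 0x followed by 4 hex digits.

Little-endian: lowest address holds the least-significant byte.
Reassemble most-significant byte first: 01 02 → 0x0102.

0x0102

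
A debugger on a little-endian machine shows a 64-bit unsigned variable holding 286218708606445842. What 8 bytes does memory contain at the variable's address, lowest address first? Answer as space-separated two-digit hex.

12 E9 8E 26 66 DA F8 03

286218708606445842 in hexadecimal, padded to 64 bits, is 0x03F8DA66268EE912.
Split into bytes (most-significant first): 03 F8 DA 66 26 8E E9 12.
Little-endian stores the least-significant byte at the lowest address.
So at ascending addresses the bytes are 12 E9 8E 26 66 DA F8 03.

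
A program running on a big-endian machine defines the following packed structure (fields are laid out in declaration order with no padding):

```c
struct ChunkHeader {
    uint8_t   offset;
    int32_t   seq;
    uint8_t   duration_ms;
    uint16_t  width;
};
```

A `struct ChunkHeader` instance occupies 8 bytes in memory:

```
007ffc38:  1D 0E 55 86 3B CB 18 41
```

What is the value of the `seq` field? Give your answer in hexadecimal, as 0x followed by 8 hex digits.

0x0E55863B

`seq` follows `offset` (1 byte), so it starts at byte offset 1 and occupies 4 bytes.
Bytes at offsets 1..4: 0E 55 86 3B.
Big-endian stores the most-significant byte at the lowest address.
The bytes are already most-significant first: 0x0E55863B.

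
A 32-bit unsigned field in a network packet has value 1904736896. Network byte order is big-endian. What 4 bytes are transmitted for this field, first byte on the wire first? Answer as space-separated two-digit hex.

71 87 FA 80

1904736896 in hexadecimal, padded to 32 bits, is 0x7187FA80.
Split into bytes (most-significant first): 71 87 FA 80.
Big-endian stores the most-significant byte at the lowest address.
So the memory order matches the most-significant-first order: 71 87 FA 80.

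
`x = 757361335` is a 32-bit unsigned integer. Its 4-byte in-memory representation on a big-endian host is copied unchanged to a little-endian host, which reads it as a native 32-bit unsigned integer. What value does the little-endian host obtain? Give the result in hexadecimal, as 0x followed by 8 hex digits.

0xB76A242D

757361335 in 32-bit hexadecimal is 0x2D246AB7.
Stored big-endian, the bytes at ascending addresses are 2D 24 6A B7.
Read back as little-endian, the first byte is least significant, giving 0xB76A242D.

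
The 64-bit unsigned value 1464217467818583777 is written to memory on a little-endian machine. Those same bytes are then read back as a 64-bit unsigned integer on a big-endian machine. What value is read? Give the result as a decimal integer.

16259753302314602772

1464217467818583777 in 64-bit hexadecimal is 0x1451F2077B3FA6E1.
Stored little-endian, the bytes at ascending addresses are E1 A6 3F 7B 07 F2 51 14.
Read back as big-endian, the last byte is least significant, giving 0xE1A63F7B07F25114.
0xE1A63F7B07F25114 = 16259753302314602772.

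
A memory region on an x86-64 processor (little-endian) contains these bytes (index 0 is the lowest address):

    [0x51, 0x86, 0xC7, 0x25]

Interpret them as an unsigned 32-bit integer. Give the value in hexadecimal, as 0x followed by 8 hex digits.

Little-endian: lowest address holds the least-significant byte.
Reassemble most-significant byte first: 25 C7 86 51 → 0x25C78651.

0x25C78651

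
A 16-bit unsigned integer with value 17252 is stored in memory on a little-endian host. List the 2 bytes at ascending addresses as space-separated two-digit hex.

17252 in hexadecimal, padded to 16 bits, is 0x4364.
Split into bytes (most-significant first): 43 64.
Little-endian stores the least-significant byte at the lowest address.
So at ascending addresses the bytes are 64 43.

64 43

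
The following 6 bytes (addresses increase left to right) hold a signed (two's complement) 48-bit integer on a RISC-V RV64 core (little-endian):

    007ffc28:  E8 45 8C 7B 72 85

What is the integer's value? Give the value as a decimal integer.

Little-endian stores the least-significant byte at the lowest address.
Reassemble most-significant byte first: 85 72 7B 8C 45 E8 → 0x85727B8C45E8.
Top bit is set, so as a signed 48-bit value this is 0x85727B8C45E8 − 2^48 = -134748231154200.

-134748231154200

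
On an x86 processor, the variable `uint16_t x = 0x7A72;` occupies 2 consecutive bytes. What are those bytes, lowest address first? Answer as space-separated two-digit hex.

Split into bytes (most-significant first): 7A 72.
In little-endian order the low byte comes first in memory.
So at ascending addresses the bytes are 72 7A.

72 7A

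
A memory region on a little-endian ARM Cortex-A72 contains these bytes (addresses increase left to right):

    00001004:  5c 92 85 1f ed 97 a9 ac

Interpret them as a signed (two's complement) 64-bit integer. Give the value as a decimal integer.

-6005101583429954980

In little-endian order the low byte comes first in memory.
Reassemble most-significant byte first: AC A9 97 ED 1F 85 92 5C → 0xACA997ED1F85925C.
Top bit is set, so as a signed 64-bit value this is 0xACA997ED1F85925C − 2^64 = -6005101583429954980.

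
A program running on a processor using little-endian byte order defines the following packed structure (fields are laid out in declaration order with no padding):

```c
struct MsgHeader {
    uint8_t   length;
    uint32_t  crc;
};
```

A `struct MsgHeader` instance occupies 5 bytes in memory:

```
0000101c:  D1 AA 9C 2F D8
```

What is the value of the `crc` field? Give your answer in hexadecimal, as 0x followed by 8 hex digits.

`crc` follows `length` (1 byte), so it starts at byte offset 1 and occupies 4 bytes.
Bytes at offsets 1..4: AA 9C 2F D8.
In little-endian order the low byte comes first in memory.
Reassemble most-significant byte first: D8 2F 9C AA → 0xD82F9CAA.

0xD82F9CAA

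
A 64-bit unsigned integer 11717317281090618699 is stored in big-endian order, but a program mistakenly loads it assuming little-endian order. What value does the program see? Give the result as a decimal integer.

11717317281090618699 in 64-bit hexadecimal is 0xA29C45FC73F3C54B.
Stored big-endian, the bytes at ascending addresses are A2 9C 45 FC 73 F3 C5 4B.
Read back as little-endian, the first byte is least significant, giving 0x4BC5F373FC459CA2.
0x4BC5F373FC459CA2 = 5460037802735803554.

5460037802735803554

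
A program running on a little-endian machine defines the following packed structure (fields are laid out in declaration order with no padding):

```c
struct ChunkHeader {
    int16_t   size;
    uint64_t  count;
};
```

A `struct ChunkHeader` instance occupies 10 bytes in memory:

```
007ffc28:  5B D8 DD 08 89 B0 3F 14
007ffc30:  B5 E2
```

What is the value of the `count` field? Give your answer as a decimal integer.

`count` follows `size` (2 bytes), so it starts at byte offset 2 and occupies 8 bytes.
Bytes at offsets 2..9: DD 08 89 B0 3F 14 B5 E2.
In little-endian order the low byte comes first in memory.
Reassemble most-significant byte first: E2 B5 14 3F B0 89 08 DD → 0xE2B5143FB08908DD.
0xE2B5143FB08908DD = 16335985487133608157.

16335985487133608157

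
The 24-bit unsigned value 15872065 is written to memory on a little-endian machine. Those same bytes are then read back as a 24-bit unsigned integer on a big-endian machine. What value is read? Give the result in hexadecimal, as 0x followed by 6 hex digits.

0x4130F2

15872065 in 24-bit hexadecimal is 0xF23041.
Stored little-endian, the bytes at ascending addresses are 41 30 F2.
Read back as big-endian, the last byte is least significant, giving 0x4130F2.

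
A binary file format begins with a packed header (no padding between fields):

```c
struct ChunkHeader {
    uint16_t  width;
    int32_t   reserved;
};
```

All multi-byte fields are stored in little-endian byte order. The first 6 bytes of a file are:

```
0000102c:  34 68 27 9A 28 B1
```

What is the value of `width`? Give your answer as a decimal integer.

26676

`width` is the first field, at byte offset 0, occupying 2 bytes.
Bytes at offsets 0..1: 34 68.
Little-endian: lowest address holds the least-significant byte.
Reassemble most-significant byte first: 68 34 → 0x6834.
0x6834 = 26676.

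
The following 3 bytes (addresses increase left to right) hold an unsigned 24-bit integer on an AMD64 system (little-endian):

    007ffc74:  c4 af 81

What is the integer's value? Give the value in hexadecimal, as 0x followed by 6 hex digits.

In little-endian order the low byte comes first in memory.
Reassemble most-significant byte first: 81 AF C4 → 0x81AFC4.

0x81AFC4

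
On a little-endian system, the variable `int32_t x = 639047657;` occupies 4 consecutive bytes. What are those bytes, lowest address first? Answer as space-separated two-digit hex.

639047657 in hexadecimal, padded to 32 bits, is 0x261717E9.
Split into bytes (most-significant first): 26 17 17 E9.
Little-endian stores the least-significant byte at the lowest address.
So at ascending addresses the bytes are E9 17 17 26.

E9 17 17 26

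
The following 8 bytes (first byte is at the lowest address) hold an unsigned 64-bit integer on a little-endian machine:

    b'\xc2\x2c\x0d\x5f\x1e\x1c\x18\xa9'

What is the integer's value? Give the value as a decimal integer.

12184519708620172482

In little-endian order the low byte comes first in memory.
Reassemble most-significant byte first: A9 18 1C 1E 5F 0D 2C C2 → 0xA9181C1E5F0D2CC2.
0xA9181C1E5F0D2CC2 = 12184519708620172482.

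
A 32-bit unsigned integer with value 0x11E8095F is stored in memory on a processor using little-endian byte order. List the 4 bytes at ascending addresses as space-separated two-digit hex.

Split into bytes (most-significant first): 11 E8 09 5F.
Little-endian: lowest address holds the least-significant byte.
So at ascending addresses the bytes are 5F 09 E8 11.

5F 09 E8 11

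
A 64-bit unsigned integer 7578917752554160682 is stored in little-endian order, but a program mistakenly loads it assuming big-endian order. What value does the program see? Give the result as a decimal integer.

7578917752554160682 in 64-bit hexadecimal is 0x692DB98A86E4822A.
Stored little-endian, the bytes at ascending addresses are 2A 82 E4 86 8A B9 2D 69.
Read back as big-endian, the last byte is least significant, giving 0x2A82E4868AB92D69.
0x2A82E4868AB92D69 = 3063261963069500777.

3063261963069500777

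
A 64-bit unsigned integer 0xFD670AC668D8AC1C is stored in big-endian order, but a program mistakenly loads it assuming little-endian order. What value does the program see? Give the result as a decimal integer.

Stored big-endian, the bytes at ascending addresses are FD 67 0A C6 68 D8 AC 1C.
Read back as little-endian, the first byte is least significant, giving 0x1CACD868C60A67FD.
0x1CACD868C60A67FD = 2066264273566984189.

2066264273566984189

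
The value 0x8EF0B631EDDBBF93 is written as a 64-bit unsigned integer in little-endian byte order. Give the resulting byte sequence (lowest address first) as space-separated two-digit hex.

Split into bytes (most-significant first): 8E F0 B6 31 ED DB BF 93.
In little-endian order the low byte comes first in memory.
So at ascending addresses the bytes are 93 BF DB ED 31 B6 F0 8E.

93 BF DB ED 31 B6 F0 8E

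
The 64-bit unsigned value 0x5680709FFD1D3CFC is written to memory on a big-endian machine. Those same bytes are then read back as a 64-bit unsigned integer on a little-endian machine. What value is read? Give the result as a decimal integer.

18175435171299360854

Stored big-endian, the bytes at ascending addresses are 56 80 70 9F FD 1D 3C FC.
Read back as little-endian, the first byte is least significant, giving 0xFC3C1DFD9F708056.
0xFC3C1DFD9F708056 = 18175435171299360854.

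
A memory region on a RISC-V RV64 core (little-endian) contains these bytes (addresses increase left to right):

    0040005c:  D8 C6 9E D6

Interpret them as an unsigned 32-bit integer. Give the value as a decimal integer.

3600729816

Little-endian stores the least-significant byte at the lowest address.
Reassemble most-significant byte first: D6 9E C6 D8 → 0xD69EC6D8.
0xD69EC6D8 = 3600729816.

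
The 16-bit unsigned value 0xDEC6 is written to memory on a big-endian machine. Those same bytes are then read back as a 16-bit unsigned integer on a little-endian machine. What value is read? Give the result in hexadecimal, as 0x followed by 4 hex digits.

0xC6DE

Stored big-endian, the bytes at ascending addresses are DE C6.
Read back as little-endian, the first byte is least significant, giving 0xC6DE.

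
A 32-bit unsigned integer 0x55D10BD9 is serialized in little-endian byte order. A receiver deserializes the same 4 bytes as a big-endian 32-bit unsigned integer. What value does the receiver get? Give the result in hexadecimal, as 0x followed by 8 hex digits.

0xD90BD155

Stored little-endian, the bytes at ascending addresses are D9 0B D1 55.
Read back as big-endian, the last byte is least significant, giving 0xD90BD155.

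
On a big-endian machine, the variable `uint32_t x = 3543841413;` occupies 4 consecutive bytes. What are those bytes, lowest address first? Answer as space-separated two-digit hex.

3543841413 in hexadecimal, padded to 32 bits, is 0xD33ABA85.
Split into bytes (most-significant first): D3 3A BA 85.
Big-endian stores the most-significant byte at the lowest address.
So the memory order matches the most-significant-first order: D3 3A BA 85.

D3 3A BA 85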